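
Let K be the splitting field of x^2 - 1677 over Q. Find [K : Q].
[K : Q] = 2

f(x) = x^2 - 1677 factors as (x - √1677)(x + √1677). The splitting field is K = Q(√1677). Since 1677 is squarefree and > 1, it is not a perfect square, so x^2 - 1677 is irreducible over Q and [Q(√1677) : Q] = 2. Hence [K : Q] = 2.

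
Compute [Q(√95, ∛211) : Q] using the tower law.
[Q(√95, ∛211) : Q] = 6

Let L = Q(√95, ∛211). Since Q(√95) ⊂ L and [Q(√95):Q] = 2, the tower law gives 2 | [L:Q]. Likewise Q(∛211) ⊂ L with [Q(∛211):Q] = 3 (because 211 is not a perfect cube), so 3 | [L:Q]. As gcd(2,3) = 1, [L:Q] is divisible by 6. Conversely L is generated over Q by √95 and ∛211, so [L:Q] ≤ 2·3 = 6. Therefore [Q(√95, ∛211) : Q] = 6.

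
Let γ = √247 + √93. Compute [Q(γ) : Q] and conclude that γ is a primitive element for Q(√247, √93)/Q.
[Q(γ) : Q] = 4 (equivalently, Q(γ) = Q(√247, √93))

Obviously Q(γ) ⊆ Q(√247, √93), and [Q(√247, √93):Q] = 4 (since 247, 93 are distinct squarefree integers > 1 with 22971 not a perfect square). To show equality we compute the minimal polynomial of γ. From γ = √247 + √93: γ^2 = 247 + 2√(22971) + 93 = 340 + 2√(22971), so γ^2 - 340 = 2√(22971); squaring, (γ^2 - 340)^2 = 4·22971, i.e. γ^4 - 680γ^2 + 115600 - 91884 = 0, i.e. γ^4 - 680γ^2 + 23716 = 0. So γ is a root of x^4 - 680x^2 + 23716. This polynomial is irreducible over Q: it has no rational root (each ±√247 ± √93 is irrational), and any factorization into two quadratics over Q would force √(22971) ∈ Q (pairing opposite roots) or √247, √93 ∈ Q (other pairings), all impossible. Hence [Q(γ):Q] = 4 = [Q(√247, √93):Q], so Q(γ) = Q(√247, √93).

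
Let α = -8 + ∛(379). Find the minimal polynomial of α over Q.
m_α(x) = x^3 + 24x^2 + 192x + 133

Set β = α + 8 = ∛(379), so β^3 = 379. Then (α + 8)^3 - 379 = 0, i.e. α is a root of g(x) = (x + 8)^3 - 379 = x^3 + 24x^2 + 192x + 133. Since g(x) = h(x + 8) where h(x) = x^3 - 379, and h is irreducible over Q (because 379 is not a perfect cube, so h has no rational root, and a monic cubic with no rational root is irreducible), g is also irreducible (irreducibility is preserved under the substitution x → x + 8). Hence m_α(x) = x^3 + 24x^2 + 192x + 133.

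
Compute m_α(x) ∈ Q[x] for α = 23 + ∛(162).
m_α(x) = x^3 - 69x^2 + 1587x - 12329

Set β = α - 23 = ∛(162), so β^3 = 162. Then (α - 23)^3 - 162 = 0, i.e. α is a root of g(x) = (x - 23)^3 - 162 = x^3 - 69x^2 + 1587x - 12329. Since g(x) = h(x - 23) where h(x) = x^3 - 162, and h is irreducible over Q (because 162 is not a perfect cube, so h has no rational root, and a monic cubic with no rational root is irreducible), g is also irreducible (irreducibility is preserved under the substitution x → x - 23). Hence m_α(x) = x^3 - 69x^2 + 1587x - 12329.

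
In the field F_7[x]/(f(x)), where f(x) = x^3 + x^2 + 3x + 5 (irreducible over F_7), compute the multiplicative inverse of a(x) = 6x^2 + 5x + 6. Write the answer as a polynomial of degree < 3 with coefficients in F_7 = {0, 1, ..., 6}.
a(x)^(-1) ≡ 6x^2 + 4x (mod f(x))

Since f is irreducible over F_7, F_7[x]/(f) is a field and a(x) ≠ 0 has an inverse. Apply the extended Euclidean algorithm to f(x) and a(x) in F_7[x]: f(x) = (6x + 1)·a(x) + (4x + 6);  a(x) = (5x + 6)·(4x + 6) + (5). The last nonzero remainder is the constant 5 = gcd(f, a) in F_7. Back-substituting through the division chain expresses 5 = s(x)·a(x) + t(x)·f(x) with s(x) ≡ 2x^2 + 6x (mod f), so (2x^2 + 6x)·a(x) ≡ 5 (mod f). Multiplying by 5^(-1) ≡ 3 in F_7 gives a(x)^(-1) ≡ 3·(2x^2 + 6x) ≡ 6x^2 + 4x (mod f). Check: (6x^2 + 5x + 6)·(6x^2 + 4x) = x^4 + 5x^3 + 3x ≡ 1 (mod x^3 + x^2 + 3x + 5).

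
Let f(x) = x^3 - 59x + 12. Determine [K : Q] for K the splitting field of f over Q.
[K : Q] = 6

By the rational root test, any rational root of the monic integer polynomial f(x) = x^3 - 59x + 12 must be an integer dividing the constant term 12, i.e. one of ±{1, 2, 3, 4, 6, 12}. Evaluating: f(1) = -46, f(-1) = 70, f(2) = -98, f(-2) = 122, f(3) = -138, f(-3) = 162, f(4) = -160, f(-4) = 184, f(6) = -126, f(-6) = 150, f(12) = 1032, f(-12) = -1008; none is 0, so f has no rational root and is therefore irreducible over Q (a cubic with no linear factor over a field is irreducible). For an irreducible cubic, the Galois group is A_3 or S_3 according as the discriminant disc(f) = -4a^3 - 27b^2 = -4·(-59)^3 - 27·(12)^2 = 817628 is or is not a square in Q. Here disc(f) = 817628 is not a perfect square in Q, so the Galois group of f over Q is not contained in A_3 and must be all of S_3. The splitting field has degree |S_3| = 6 over Q, so [K : Q] = 6.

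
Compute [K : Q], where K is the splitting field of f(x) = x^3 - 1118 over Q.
[K : Q] = 6

The roots of x^3 - 1118 are ∛1118, ω∛1118, ω^2∛1118 where ω = e^(2πi/3) is a primitive cube root of unity, so K = Q(∛1118, ω). Now [Q(∛1118):Q] = 3 (since 1118 is not a perfect cube, x^3 - 1118 is irreducible) and [Q(ω):Q] = 2. Both 2 and 3 divide [K:Q], and [K:Q] ≤ 3·2 = 6, so [K:Q] = 6. (Equivalently: Q(∛1118) ⊂ R but ω ∉ R, so [K : Q(∛1118)] = 2.)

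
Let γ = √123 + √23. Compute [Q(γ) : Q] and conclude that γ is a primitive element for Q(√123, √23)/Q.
[Q(γ) : Q] = 4 (equivalently, Q(γ) = Q(√123, √23))

Obviously Q(γ) ⊆ Q(√123, √23), and [Q(√123, √23):Q] = 4 (since 123, 23 are distinct squarefree integers > 1 with 2829 not a perfect square). To show equality we compute the minimal polynomial of γ. From γ = √123 + √23: γ^2 = 123 + 2√(2829) + 23 = 146 + 2√(2829), so γ^2 - 146 = 2√(2829); squaring, (γ^2 - 146)^2 = 4·2829, i.e. γ^4 - 292γ^2 + 21316 - 11316 = 0, i.e. γ^4 - 292γ^2 + 10000 = 0. So γ is a root of x^4 - 292x^2 + 10000. This polynomial is irreducible over Q: it has no rational root (each ±√123 ± √23 is irrational), and any factorization into two quadratics over Q would force √(2829) ∈ Q (pairing opposite roots) or √123, √23 ∈ Q (other pairings), all impossible. Hence [Q(γ):Q] = 4 = [Q(√123, √23):Q], so Q(γ) = Q(√123, √23).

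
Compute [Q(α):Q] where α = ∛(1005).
[Q(α):Q] = 3

The minimal polynomial of α is x^3 - 1005, irreducible over Q since 1005 is not a perfect cube (so x^3 - 1005 has no rational root). Hence [Q(α):Q] = deg(m_α) = 3.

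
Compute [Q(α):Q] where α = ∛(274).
[Q(α):Q] = 3

The minimal polynomial of α is x^3 - 274, irreducible over Q since 274 is not a perfect cube (so x^3 - 274 has no rational root). Hence [Q(α):Q] = deg(m_α) = 3.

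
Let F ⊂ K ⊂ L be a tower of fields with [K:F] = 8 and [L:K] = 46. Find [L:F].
[L:F] = 368

The tower law says that for any tower of field extensions F ⊂ K ⊂ L with finite degrees, [L:F] = [L:K] · [K:F]. Here this gives [L:F] = 46 · 8 = 368.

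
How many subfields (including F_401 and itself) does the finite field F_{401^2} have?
F_{401^2} has 2 subfields

The subfields of F_{p^n} are exactly the fields F_{p^d} for d | n (each is the fixed field of the unique index-d subgroup of Gal(F_{p^n}/F_p) ≅ Z/nZ). The divisors of n = 2 are {1, 2}, giving 2 subfields: F_{401^1}, F_{401^2}.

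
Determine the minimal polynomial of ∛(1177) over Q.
m_α(x) = x^3 - 1177

α satisfies α^3 = 1177, so x^3 - 1177 annihilates α. By the rational root test, a rational root p/q (in lowest terms) of x^3 - 1177 would satisfy p^3 = 1177 q^3, forcing q = 1 and p^3 = 1177; but 1177 is not a perfect cube, contradiction. A monic cubic over Q with no rational root is irreducible (any nontrivial factorization would include a linear factor). Hence x^3 - 1177 is the minimal polynomial of α, and in particular [Q(α):Q] = 3.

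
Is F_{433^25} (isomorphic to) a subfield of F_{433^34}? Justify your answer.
No: F_{433^25} is not a subfield of F_{433^34}

F_{p^m} embeds in F_{p^n} iff m | n. Here 25 ∤ 34 (since 34 = 1·25 + 9 with remainder 9 ≠ 0), so F_{433^25} is not a subfield of F_{433^34}. Equivalently: if it were, the tower law would give 25 = [F_{433^25}:F_433] dividing [F_{433^34}:F_433] = 34, contradiction.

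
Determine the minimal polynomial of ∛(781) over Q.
m_α(x) = x^3 - 781

α satisfies α^3 = 781, so x^3 - 781 annihilates α. By the rational root test, a rational root p/q (in lowest terms) of x^3 - 781 would satisfy p^3 = 781 q^3, forcing q = 1 and p^3 = 781; but 781 is not a perfect cube, contradiction. A monic cubic over Q with no rational root is irreducible (any nontrivial factorization would include a linear factor). Hence x^3 - 781 is the minimal polynomial of α, and in particular [Q(α):Q] = 3.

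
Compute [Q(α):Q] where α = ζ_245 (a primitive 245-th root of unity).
[Q(α):Q] = 168

The minimal polynomial of ζ_245 over Q is the 245-th cyclotomic polynomial Φ_245(x), which is irreducible over Q and has degree φ(245) = 168. Hence [Q(α):Q] = φ(245) = 168.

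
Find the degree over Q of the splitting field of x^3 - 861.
[K : Q] = 6

The roots of x^3 - 861 are ∛861, ω∛861, ω^2∛861 where ω = e^(2πi/3) is a primitive cube root of unity, so K = Q(∛861, ω). Now [Q(∛861):Q] = 3 (since 861 is not a perfect cube, x^3 - 861 is irreducible) and [Q(ω):Q] = 2. Both 2 and 3 divide [K:Q], and [K:Q] ≤ 3·2 = 6, so [K:Q] = 6. (Equivalently: Q(∛861) ⊂ R but ω ∉ R, so [K : Q(∛861)] = 2.)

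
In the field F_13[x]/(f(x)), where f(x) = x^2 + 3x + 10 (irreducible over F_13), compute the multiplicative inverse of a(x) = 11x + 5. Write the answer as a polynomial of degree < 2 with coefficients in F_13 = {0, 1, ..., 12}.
a(x)^(-1) ≡ 7x + 6 (mod f(x))

Since f is irreducible over F_13, F_13[x]/(f) is a field and a(x) ≠ 0 has an inverse. Apply the extended Euclidean algorithm to f(x) and a(x) in F_13[x]: f(x) = (6x + 7)·a(x) + (1). The last nonzero remainder is the constant 1 = gcd(f, a) in F_13. Back-substituting through the division chain expresses 1 = s(x)·a(x) + t(x)·f(x) with s(x) ≡ 7x + 6 (mod f), so a(x)^(-1) ≡ s(x) = 7x + 6 (mod f). Check: (11x + 5)·(7x + 6) = 12x^2 + 10x + 4 ≡ 1 (mod x^2 + 3x + 10).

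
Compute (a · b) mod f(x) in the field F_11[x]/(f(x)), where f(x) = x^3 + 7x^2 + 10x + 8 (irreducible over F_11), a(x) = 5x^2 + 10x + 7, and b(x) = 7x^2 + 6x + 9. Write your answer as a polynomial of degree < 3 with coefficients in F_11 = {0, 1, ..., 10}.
a · b ≡ 5x^2 + 4x + 2 (mod f(x))

Multiply in F_11[x]: a(x)·b(x) = (5x^2 + 10x + 7)·(7x^2 + 6x + 9) = 2x^4 + x^3 + 8. This has degree ≥ 3, so divide by f(x) over F_11: 2x^4 + x^3 + 8 = (2x + 9)·(x^3 + 7x^2 + 10x + 8) + (5x^2 + 4x + 2). Hence a·b ≡ 5x^2 + 4x + 2 (mod f). (F_11[x]/(f) is a field with 11^3 = 1331 elements since f is irreducible of degree 3.)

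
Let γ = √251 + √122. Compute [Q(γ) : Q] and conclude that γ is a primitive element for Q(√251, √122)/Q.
[Q(γ) : Q] = 4 (equivalently, Q(γ) = Q(√251, √122))

Obviously Q(γ) ⊆ Q(√251, √122), and [Q(√251, √122):Q] = 4 (since 251, 122 are distinct squarefree integers > 1 with 30622 not a perfect square). To show equality we compute the minimal polynomial of γ. From γ = √251 + √122: γ^2 = 251 + 2√(30622) + 122 = 373 + 2√(30622), so γ^2 - 373 = 2√(30622); squaring, (γ^2 - 373)^2 = 4·30622, i.e. γ^4 - 746γ^2 + 139129 - 122488 = 0, i.e. γ^4 - 746γ^2 + 16641 = 0. So γ is a root of x^4 - 746x^2 + 16641. This polynomial is irreducible over Q: it has no rational root (each ±√251 ± √122 is irrational), and any factorization into two quadratics over Q would force √(30622) ∈ Q (pairing opposite roots) or √251, √122 ∈ Q (other pairings), all impossible. Hence [Q(γ):Q] = 4 = [Q(√251, √122):Q], so Q(γ) = Q(√251, √122).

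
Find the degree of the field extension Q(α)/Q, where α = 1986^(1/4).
[Q(α):Q] = 4

α is a root of x^4 - 1986. By Eisenstein's criterion at the prime p = 2 (which divides the constant term 1986 but p^2 = 4 does not, since 1986 is squarefree), x^4 - 1986 is irreducible over Q. Hence [Q(α):Q] = 4.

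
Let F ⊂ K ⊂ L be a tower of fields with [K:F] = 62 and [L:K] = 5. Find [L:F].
[L:F] = 310

The tower law says that for any tower of field extensions F ⊂ K ⊂ L with finite degrees, [L:F] = [L:K] · [K:F]. Here this gives [L:F] = 5 · 62 = 310.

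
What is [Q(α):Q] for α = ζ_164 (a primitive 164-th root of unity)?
[Q(α):Q] = 80

The minimal polynomial of ζ_164 over Q is the 164-th cyclotomic polynomial Φ_164(x), which is irreducible over Q and has degree φ(164) = 80. Hence [Q(α):Q] = φ(164) = 80.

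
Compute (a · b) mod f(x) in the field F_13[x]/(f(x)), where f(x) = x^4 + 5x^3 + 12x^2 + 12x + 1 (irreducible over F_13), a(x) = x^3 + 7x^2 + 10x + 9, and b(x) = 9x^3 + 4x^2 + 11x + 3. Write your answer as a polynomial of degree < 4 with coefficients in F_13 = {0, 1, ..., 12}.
a · b ≡ x^3 + 5x + 12 (mod f(x))

Multiply in F_13[x]: a(x)·b(x) = (x^3 + 7x^2 + 10x + 9)·(9x^3 + 4x^2 + 11x + 3) = 9x^6 + 2x^5 + 12x^4 + 6x^3 + 11x^2 + 12x + 1. This has degree ≥ 4, so divide by f(x) over F_13: 9x^6 + 2x^5 + 12x^4 + 6x^3 + 11x^2 + 12x + 1 = (9x^2 + 9x + 2)·(x^4 + 5x^3 + 12x^2 + 12x + 1) + (x^3 + 5x + 12). Hence a·b ≡ x^3 + 5x + 12 (mod f). (F_13[x]/(f) is a field with 13^4 = 28561 elements since f is irreducible of degree 4.)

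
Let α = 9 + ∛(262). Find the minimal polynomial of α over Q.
m_α(x) = x^3 - 27x^2 + 243x - 991

Set β = α - 9 = ∛(262), so β^3 = 262. Then (α - 9)^3 - 262 = 0, i.e. α is a root of g(x) = (x - 9)^3 - 262 = x^3 - 27x^2 + 243x - 991. Since g(x) = h(x - 9) where h(x) = x^3 - 262, and h is irreducible over Q (because 262 is not a perfect cube, so h has no rational root, and a monic cubic with no rational root is irreducible), g is also irreducible (irreducibility is preserved under the substitution x → x - 9). Hence m_α(x) = x^3 - 27x^2 + 243x - 991.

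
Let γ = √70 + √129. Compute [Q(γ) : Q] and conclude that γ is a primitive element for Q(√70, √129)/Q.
[Q(γ) : Q] = 4 (equivalently, Q(γ) = Q(√70, √129))

Obviously Q(γ) ⊆ Q(√70, √129), and [Q(√70, √129):Q] = 4 (since 70, 129 are distinct squarefree integers > 1 with 9030 not a perfect square). To show equality we compute the minimal polynomial of γ. From γ = √70 + √129: γ^2 = 70 + 2√(9030) + 129 = 199 + 2√(9030), so γ^2 - 199 = 2√(9030); squaring, (γ^2 - 199)^2 = 4·9030, i.e. γ^4 - 398γ^2 + 39601 - 36120 = 0, i.e. γ^4 - 398γ^2 + 3481 = 0. So γ is a root of x^4 - 398x^2 + 3481. This polynomial is irreducible over Q: it has no rational root (each ±√70 ± √129 is irrational), and any factorization into two quadratics over Q would force √(9030) ∈ Q (pairing opposite roots) or √70, √129 ∈ Q (other pairings), all impossible. Hence [Q(γ):Q] = 4 = [Q(√70, √129):Q], so Q(γ) = Q(√70, √129).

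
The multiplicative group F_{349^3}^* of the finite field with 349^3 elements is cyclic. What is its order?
|F_{349^3}^*| = 42508548

F_{349^3} has 349^3 = 42508549 elements; its multiplicative group consists of all nonzero elements, so |F_{349^3}^*| = 42508549 - 1 = 42508548. (It is cyclic since any finite subgroup of the multiplicative group of a field is cyclic.)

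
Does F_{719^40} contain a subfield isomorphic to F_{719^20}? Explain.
Yes: F_{719^20} is a subfield of F_{719^40}

F_{p^m} embeds in F_{p^n} iff m | n (since F_{p^n} is the splitting field of x^(p^n) - x, and F_{p^m} ⊂ F_{p^n} forces p^n to be a power of p^m, i.e. m | n; conversely if m | n then every root of x^(p^m) - x is a root of x^(p^n) - x). Here 20 | 40 (since 40 = 2·20), so F_{719^20} is a subfield of F_{719^40}, and [F_{719^40} : F_{719^20}] = 40/20 = 2.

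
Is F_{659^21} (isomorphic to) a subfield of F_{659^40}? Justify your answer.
No: F_{659^21} is not a subfield of F_{659^40}

F_{p^m} embeds in F_{p^n} iff m | n. Here 21 ∤ 40 (since 40 = 1·21 + 19 with remainder 19 ≠ 0), so F_{659^21} is not a subfield of F_{659^40}. Equivalently: if it were, the tower law would give 21 = [F_{659^21}:F_659] dividing [F_{659^40}:F_659] = 40, contradiction.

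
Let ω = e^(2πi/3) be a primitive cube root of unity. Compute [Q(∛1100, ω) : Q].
[Q(∛1100, ω) : Q] = 6

[Q(∛1100):Q] = 3 (min poly x^3 - 1100, irreducible since 1100 is not a perfect cube). [Q(ω):Q] = 2 (min poly x^2 + x + 1). Since Q(∛1100) ⊂ R and ω ∉ R, we have ω ∉ Q(∛1100), so x^2 + x + 1 remains irreducible over Q(∛1100) and [Q(∛1100, ω) : Q(∛1100)] = 2. By the tower law, [Q(∛1100, ω) : Q] = 3 · 2 = 6. (In fact Q(∛1100, ω) is the splitting field of x^3 - 1100 over Q.)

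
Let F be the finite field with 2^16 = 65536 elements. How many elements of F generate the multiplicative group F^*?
There are φ(65535) = 32768 primitive elements

F_q^* is cyclic of order q - 1 = 65535. A cyclic group of order m has exactly φ(m) generators. Here m = 65535 = 3 · 5 · 17 · 257, so the number of primitive elements is φ(65535) = 32768.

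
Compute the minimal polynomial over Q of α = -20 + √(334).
m_α(x) = x^2 + 40x + 66

From α + 20 = √(334), squaring gives (α + 20)^2 = 334, i.e. α^2 + 40α + 400 = 334, so α^2 + 40α + 66 = 0. The discriminant of x^2 + 40x + 66 is (40)^2 - 4·(66) = 1600 - 264 = 1336, and 4·(334) is not a perfect square in Q since 334 is squarefree and ≠ 1. Hence x^2 + 40x + 66 is irreducible over Q and is the minimal polynomial of α.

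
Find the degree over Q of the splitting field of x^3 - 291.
[K : Q] = 6

The roots of x^3 - 291 are ∛291, ω∛291, ω^2∛291 where ω = e^(2πi/3) is a primitive cube root of unity, so K = Q(∛291, ω). Now [Q(∛291):Q] = 3 (since 291 is not a perfect cube, x^3 - 291 is irreducible) and [Q(ω):Q] = 2. Both 2 and 3 divide [K:Q], and [K:Q] ≤ 3·2 = 6, so [K:Q] = 6. (Equivalently: Q(∛291) ⊂ R but ω ∉ R, so [K : Q(∛291)] = 2.)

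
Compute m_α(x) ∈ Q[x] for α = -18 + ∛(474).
m_α(x) = x^3 + 54x^2 + 972x + 5358

Set β = α + 18 = ∛(474), so β^3 = 474. Then (α + 18)^3 - 474 = 0, i.e. α is a root of g(x) = (x + 18)^3 - 474 = x^3 + 54x^2 + 972x + 5358. Since g(x) = h(x + 18) where h(x) = x^3 - 474, and h is irreducible over Q (because 474 is not a perfect cube, so h has no rational root, and a monic cubic with no rational root is irreducible), g is also irreducible (irreducibility is preserved under the substitution x → x + 18). Hence m_α(x) = x^3 + 54x^2 + 972x + 5358.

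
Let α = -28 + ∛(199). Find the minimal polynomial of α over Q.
m_α(x) = x^3 + 84x^2 + 2352x + 21753

Set β = α + 28 = ∛(199), so β^3 = 199. Then (α + 28)^3 - 199 = 0, i.e. α is a root of g(x) = (x + 28)^3 - 199 = x^3 + 84x^2 + 2352x + 21753. Since g(x) = h(x + 28) where h(x) = x^3 - 199, and h is irreducible over Q (because 199 is not a perfect cube, so h has no rational root, and a monic cubic with no rational root is irreducible), g is also irreducible (irreducibility is preserved under the substitution x → x + 28). Hence m_α(x) = x^3 + 84x^2 + 2352x + 21753.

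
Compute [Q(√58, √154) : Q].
[Q(√58, √154) : Q] = 4

[Q(√58):Q] = 2 (min poly x^2 - 58, irreducible since 58 is squarefree > 1). For the top step, suppose √154 ∈ Q(√58), say √154 = c + d√58 with c, d ∈ Q. Squaring: 154 = c^2 + 58d^2 + 2cd√58. Since √58 ∉ Q this forces 2cd = 0. If d = 0 then √154 = c ∈ Q, contradicting 154 squarefree > 1. If c = 0 then 154 = 58d^2, so 58·154 = (58d)^2 is a perfect square in Q — but 58·154 = 8932 is not a perfect square (since 58 and 154 are distinct squarefree integers). Contradiction. Hence √154 ∉ Q(√58), so x^2 - 154 stays irreducible over Q(√58) and [Q(√58, √154) : Q(√58)] = 2. By the tower law, [Q(√58, √154) : Q] = 2 · 2 = 4.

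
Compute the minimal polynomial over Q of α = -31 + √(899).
m_α(x) = x^2 + 62x + 62

From α + 31 = √(899), squaring gives (α + 31)^2 = 899, i.e. α^2 + 62α + 961 = 899, so α^2 + 62α + 62 = 0. The discriminant of x^2 + 62x + 62 is (62)^2 - 4·(62) = 3844 - 248 = 3596, and 4·(899) is not a perfect square in Q since 899 is squarefree and ≠ 1. Hence x^2 + 62x + 62 is irreducible over Q and is the minimal polynomial of α.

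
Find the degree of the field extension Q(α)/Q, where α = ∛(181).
[Q(α):Q] = 3

The minimal polynomial of α is x^3 - 181, irreducible over Q since 181 is not a perfect cube (so x^3 - 181 has no rational root). Hence [Q(α):Q] = deg(m_α) = 3.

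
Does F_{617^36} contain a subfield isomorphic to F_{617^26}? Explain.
No: F_{617^26} is not a subfield of F_{617^36}

F_{p^m} embeds in F_{p^n} iff m | n. Here 26 ∤ 36 (since 36 = 1·26 + 10 with remainder 10 ≠ 0), so F_{617^26} is not a subfield of F_{617^36}. Equivalently: if it were, the tower law would give 26 = [F_{617^26}:F_617] dividing [F_{617^36}:F_617] = 36, contradiction.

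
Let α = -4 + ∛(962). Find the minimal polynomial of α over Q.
m_α(x) = x^3 + 12x^2 + 48x - 898

Set β = α + 4 = ∛(962), so β^3 = 962. Then (α + 4)^3 - 962 = 0, i.e. α is a root of g(x) = (x + 4)^3 - 962 = x^3 + 12x^2 + 48x - 898. Since g(x) = h(x + 4) where h(x) = x^3 - 962, and h is irreducible over Q (because 962 is not a perfect cube, so h has no rational root, and a monic cubic with no rational root is irreducible), g is also irreducible (irreducibility is preserved under the substitution x → x + 4). Hence m_α(x) = x^3 + 12x^2 + 48x - 898.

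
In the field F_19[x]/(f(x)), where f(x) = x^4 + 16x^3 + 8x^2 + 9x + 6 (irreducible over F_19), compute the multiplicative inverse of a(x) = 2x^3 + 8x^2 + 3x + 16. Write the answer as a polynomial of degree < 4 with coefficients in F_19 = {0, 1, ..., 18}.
a(x)^(-1) ≡ 2x^3 + 8x^2 + 12x + 17 (mod f(x))

Since f is irreducible over F_19, F_19[x]/(f) is a field and a(x) ≠ 0 has an inverse. Apply the extended Euclidean algorithm to f(x) and a(x) in F_19[x]: f(x) = (10x + 6)·a(x) + (6x^2 + 2x + 5);  a(x) = (13x + 16)·(6x^2 + 2x + 5) + (x + 12);  (6x^2 + 2x + 5) = (6x + 6)·(x + 12) + (9). The last nonzero remainder is the constant 9 = gcd(f, a) in F_19. Back-substituting through the division chain expresses 9 = s(x)·a(x) + t(x)·f(x) with s(x) ≡ 18x^3 + 15x^2 + 13x + 1 (mod f), so (18x^3 + 15x^2 + 13x + 1)·a(x) ≡ 9 (mod f). Multiplying by 9^(-1) ≡ 17 in F_19 gives a(x)^(-1) ≡ 17·(18x^3 + 15x^2 + 13x + 1) ≡ 2x^3 + 8x^2 + 12x + 17 (mod f). Check: (2x^3 + 8x^2 + 3x + 16)·(2x^3 + 8x^2 + 12x + 17) = 4x^6 + 13x^5 + 18x^4 + 15x^3 + 15x^2 + 15x + 6 ≡ 1 (mod x^4 + 16x^3 + 8x^2 + 9x + 6).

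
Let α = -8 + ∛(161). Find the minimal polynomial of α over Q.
m_α(x) = x^3 + 24x^2 + 192x + 351

Set β = α + 8 = ∛(161), so β^3 = 161. Then (α + 8)^3 - 161 = 0, i.e. α is a root of g(x) = (x + 8)^3 - 161 = x^3 + 24x^2 + 192x + 351. Since g(x) = h(x + 8) where h(x) = x^3 - 161, and h is irreducible over Q (because 161 is not a perfect cube, so h has no rational root, and a monic cubic with no rational root is irreducible), g is also irreducible (irreducibility is preserved under the substitution x → x + 8). Hence m_α(x) = x^3 + 24x^2 + 192x + 351.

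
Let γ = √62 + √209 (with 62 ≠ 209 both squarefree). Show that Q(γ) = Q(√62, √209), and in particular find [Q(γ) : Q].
[Q(γ) : Q] = 4 (equivalently, Q(γ) = Q(√62, √209))

Obviously Q(γ) ⊆ Q(√62, √209), and [Q(√62, √209):Q] = 4 (since 62, 209 are distinct squarefree integers > 1 with 12958 not a perfect square). To show equality we compute the minimal polynomial of γ. From γ = √62 + √209: γ^2 = 62 + 2√(12958) + 209 = 271 + 2√(12958), so γ^2 - 271 = 2√(12958); squaring, (γ^2 - 271)^2 = 4·12958, i.e. γ^4 - 542γ^2 + 73441 - 51832 = 0, i.e. γ^4 - 542γ^2 + 21609 = 0. So γ is a root of x^4 - 542x^2 + 21609. This polynomial is irreducible over Q: it has no rational root (each ±√62 ± √209 is irrational), and any factorization into two quadratics over Q would force √(12958) ∈ Q (pairing opposite roots) or √62, √209 ∈ Q (other pairings), all impossible. Hence [Q(γ):Q] = 4 = [Q(√62, √209):Q], so Q(γ) = Q(√62, √209).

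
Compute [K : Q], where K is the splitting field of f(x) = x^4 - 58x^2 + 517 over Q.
[K : Q] = 4

Solving the quadratic in x^2: x^2 = (58 ± √(58^2 - 4·517))/2 = (58 ± √1296)/2 = (58 ± 36)/2, giving x^2 = 47 or x^2 = 11. So f(x) = (x^2 - 47)(x^2 - 11) and the roots of f are ±√47, ±√11. Hence the splitting field is K = Q(√47, √11). Since 47 and 11 are distinct squarefree integers > 1, their product 517 is not a perfect square, so √11 ∉ Q(√47). By the tower law [K:Q] = [Q(√47,√11):Q(√47)] · [Q(√47):Q] = 2 · 2 = 4.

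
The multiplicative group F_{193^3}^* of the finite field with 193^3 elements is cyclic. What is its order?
|F_{193^3}^*| = 7189056

F_{193^3} has 193^3 = 7189057 elements; its multiplicative group consists of all nonzero elements, so |F_{193^3}^*| = 7189057 - 1 = 7189056. (It is cyclic since any finite subgroup of the multiplicative group of a field is cyclic.)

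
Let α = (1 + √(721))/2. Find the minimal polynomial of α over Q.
m_α(x) = x^2 - x - 180

From 2α - 1 = √(721), squaring gives (2α - 1)^2 = 721, i.e. 4α^2 - 4α + 1 = 721, so α^2 - α + (1 - 721)/4 = 0. Since 721 ≡ 1 (mod 4), (1 - 721)/4 = -180 ∈ Z. The polynomial x^2 - x - 180 has discriminant 1 - 4·(-180) = 721, which is not a perfect square in Q (d = 721 is squarefree and ≠ 1), so x^2 - x - 180 is irreducible over Q. It is the minimal polynomial of α.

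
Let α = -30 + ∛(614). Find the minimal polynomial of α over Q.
m_α(x) = x^3 + 90x^2 + 2700x + 26386

Set β = α + 30 = ∛(614), so β^3 = 614. Then (α + 30)^3 - 614 = 0, i.e. α is a root of g(x) = (x + 30)^3 - 614 = x^3 + 90x^2 + 2700x + 26386. Since g(x) = h(x + 30) where h(x) = x^3 - 614, and h is irreducible over Q (because 614 is not a perfect cube, so h has no rational root, and a monic cubic with no rational root is irreducible), g is also irreducible (irreducibility is preserved under the substitution x → x + 30). Hence m_α(x) = x^3 + 90x^2 + 2700x + 26386.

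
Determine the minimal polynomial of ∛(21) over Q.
m_α(x) = x^3 - 21

α satisfies α^3 = 21, so x^3 - 21 annihilates α. By the rational root test, a rational root p/q (in lowest terms) of x^3 - 21 would satisfy p^3 = 21 q^3, forcing q = 1 and p^3 = 21; but 21 is not a perfect cube, contradiction. A monic cubic over Q with no rational root is irreducible (any nontrivial factorization would include a linear factor). Hence x^3 - 21 is the minimal polynomial of α, and in particular [Q(α):Q] = 3.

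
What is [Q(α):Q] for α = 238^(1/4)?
[Q(α):Q] = 4

α is a root of x^4 - 238. By Eisenstein's criterion at the prime p = 2 (which divides the constant term 238 but p^2 = 4 does not, since 238 is squarefree), x^4 - 238 is irreducible over Q. Hence [Q(α):Q] = 4.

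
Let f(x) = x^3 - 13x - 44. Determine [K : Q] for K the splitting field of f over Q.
[K : Q] = 6

By the rational root test, any rational root of the monic integer polynomial f(x) = x^3 - 13x - 44 must be an integer dividing the constant term -44, i.e. one of ±{1, 2, 4, 11, 22, 44}. Evaluating: f(1) = -56, f(-1) = -32, f(2) = -62, f(-2) = -26, f(4) = -32, f(-4) = -56, f(11) = 1144, f(-11) = -1232, f(22) = 10318, f(-22) = -10406, f(44) = 84568, f(-44) = -84656; none is 0, so f has no rational root and is therefore irreducible over Q (a cubic with no linear factor over a field is irreducible). For an irreducible cubic, the Galois group is A_3 or S_3 according as the discriminant disc(f) = -4a^3 - 27b^2 = -4·(-13)^3 - 27·(-44)^2 = -43484 is or is not a square in Q. Here disc(f) = -43484 is not a perfect square in Q, so the Galois group of f over Q is not contained in A_3 and must be all of S_3. The splitting field has degree |S_3| = 6 over Q, so [K : Q] = 6.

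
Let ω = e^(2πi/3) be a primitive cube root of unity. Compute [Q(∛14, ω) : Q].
[Q(∛14, ω) : Q] = 6

[Q(∛14):Q] = 3 (min poly x^3 - 14, irreducible since 14 is not a perfect cube). [Q(ω):Q] = 2 (min poly x^2 + x + 1). Since Q(∛14) ⊂ R and ω ∉ R, we have ω ∉ Q(∛14), so x^2 + x + 1 remains irreducible over Q(∛14) and [Q(∛14, ω) : Q(∛14)] = 2. By the tower law, [Q(∛14, ω) : Q] = 3 · 2 = 6. (In fact Q(∛14, ω) is the splitting field of x^3 - 14 over Q.)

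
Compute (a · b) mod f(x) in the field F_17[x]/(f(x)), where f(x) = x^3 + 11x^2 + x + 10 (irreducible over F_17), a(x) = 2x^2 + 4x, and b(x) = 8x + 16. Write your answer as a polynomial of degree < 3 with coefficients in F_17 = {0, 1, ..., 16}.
a · b ≡ 7x^2 + 14x + 10 (mod f(x))

Multiply in F_17[x]: a(x)·b(x) = (2x^2 + 4x)·(8x + 16) = 16x^3 + 13x^2 + 13x. This has degree ≥ 3, so divide by f(x) over F_17: 16x^3 + 13x^2 + 13x = (16)·(x^3 + 11x^2 + x + 10) + (7x^2 + 14x + 10). Hence a·b ≡ 7x^2 + 14x + 10 (mod f). (F_17[x]/(f) is a field with 17^3 = 4913 elements since f is irreducible of degree 3.)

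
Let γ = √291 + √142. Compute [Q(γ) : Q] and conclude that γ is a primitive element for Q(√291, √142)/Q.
[Q(γ) : Q] = 4 (equivalently, Q(γ) = Q(√291, √142))

Obviously Q(γ) ⊆ Q(√291, √142), and [Q(√291, √142):Q] = 4 (since 291, 142 are distinct squarefree integers > 1 with 41322 not a perfect square). To show equality we compute the minimal polynomial of γ. From γ = √291 + √142: γ^2 = 291 + 2√(41322) + 142 = 433 + 2√(41322), so γ^2 - 433 = 2√(41322); squaring, (γ^2 - 433)^2 = 4·41322, i.e. γ^4 - 866γ^2 + 187489 - 165288 = 0, i.e. γ^4 - 866γ^2 + 22201 = 0. So γ is a root of x^4 - 866x^2 + 22201. This polynomial is irreducible over Q: it has no rational root (each ±√291 ± √142 is irrational), and any factorization into two quadratics over Q would force √(41322) ∈ Q (pairing opposite roots) or √291, √142 ∈ Q (other pairings), all impossible. Hence [Q(γ):Q] = 4 = [Q(√291, √142):Q], so Q(γ) = Q(√291, √142).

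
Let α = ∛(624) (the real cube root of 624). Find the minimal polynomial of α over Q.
m_α(x) = x^3 - 624

α satisfies α^3 = 624, so x^3 - 624 annihilates α. By the rational root test, a rational root p/q (in lowest terms) of x^3 - 624 would satisfy p^3 = 624 q^3, forcing q = 1 and p^3 = 624; but 624 is not a perfect cube, contradiction. A monic cubic over Q with no rational root is irreducible (any nontrivial factorization would include a linear factor). Hence x^3 - 624 is the minimal polynomial of α, and in particular [Q(α):Q] = 3.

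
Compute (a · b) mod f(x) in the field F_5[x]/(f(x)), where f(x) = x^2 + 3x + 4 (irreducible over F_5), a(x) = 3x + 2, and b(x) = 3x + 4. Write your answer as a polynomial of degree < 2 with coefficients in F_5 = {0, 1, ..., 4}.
a · b ≡ x + 2 (mod f(x))

Multiply in F_5[x]: a(x)·b(x) = (3x + 2)·(3x + 4) = 4x^2 + 3x + 3. This has degree ≥ 2, so divide by f(x) over F_5: 4x^2 + 3x + 3 = (4)·(x^2 + 3x + 4) + (x + 2). Hence a·b ≡ x + 2 (mod f). (F_5[x]/(f) is a field with 5^2 = 25 elements since f is irreducible of degree 2.)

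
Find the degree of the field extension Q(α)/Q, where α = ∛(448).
[Q(α):Q] = 3

The minimal polynomial of α is x^3 - 448, irreducible over Q since 448 is not a perfect cube (so x^3 - 448 has no rational root). Hence [Q(α):Q] = deg(m_α) = 3.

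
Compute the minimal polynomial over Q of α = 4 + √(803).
m_α(x) = x^2 - 8x - 787

From α - 4 = √(803), squaring gives (α - 4)^2 = 803, i.e. α^2 - 8α + 16 = 803, so α^2 - 8α - 787 = 0. The discriminant of x^2 - 8x - 787 is (-8)^2 - 4·(-787) = 64 + 3148 = 3212, and 4·(803) is not a perfect square in Q since 803 is squarefree and ≠ 1. Hence x^2 - 8x - 787 is irreducible over Q and is the minimal polynomial of α.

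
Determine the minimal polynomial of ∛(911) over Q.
m_α(x) = x^3 - 911

α satisfies α^3 = 911, so x^3 - 911 annihilates α. By the rational root test, a rational root p/q (in lowest terms) of x^3 - 911 would satisfy p^3 = 911 q^3, forcing q = 1 and p^3 = 911; but 911 is not a perfect cube, contradiction. A monic cubic over Q with no rational root is irreducible (any nontrivial factorization would include a linear factor). Hence x^3 - 911 is the minimal polynomial of α, and in particular [Q(α):Q] = 3.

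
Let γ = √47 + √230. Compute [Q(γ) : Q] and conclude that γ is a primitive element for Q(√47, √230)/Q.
[Q(γ) : Q] = 4 (equivalently, Q(γ) = Q(√47, √230))

Obviously Q(γ) ⊆ Q(√47, √230), and [Q(√47, √230):Q] = 4 (since 47, 230 are distinct squarefree integers > 1 with 10810 not a perfect square). To show equality we compute the minimal polynomial of γ. From γ = √47 + √230: γ^2 = 47 + 2√(10810) + 230 = 277 + 2√(10810), so γ^2 - 277 = 2√(10810); squaring, (γ^2 - 277)^2 = 4·10810, i.e. γ^4 - 554γ^2 + 76729 - 43240 = 0, i.e. γ^4 - 554γ^2 + 33489 = 0. So γ is a root of x^4 - 554x^2 + 33489. This polynomial is irreducible over Q: it has no rational root (each ±√47 ± √230 is irrational), and any factorization into two quadratics over Q would force √(10810) ∈ Q (pairing opposite roots) or √47, √230 ∈ Q (other pairings), all impossible. Hence [Q(γ):Q] = 4 = [Q(√47, √230):Q], so Q(γ) = Q(√47, √230).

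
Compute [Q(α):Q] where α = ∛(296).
[Q(α):Q] = 3

The minimal polynomial of α is x^3 - 296, irreducible over Q since 296 is not a perfect cube (so x^3 - 296 has no rational root). Hence [Q(α):Q] = deg(m_α) = 3.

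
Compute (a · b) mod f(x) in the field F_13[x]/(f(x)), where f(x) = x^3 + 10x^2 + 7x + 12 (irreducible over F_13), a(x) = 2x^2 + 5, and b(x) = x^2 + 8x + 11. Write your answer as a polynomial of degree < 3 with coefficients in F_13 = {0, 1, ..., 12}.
a · b ≡ x^2 + 5x + 12 (mod f(x))

Multiply in F_13[x]: a(x)·b(x) = (2x^2 + 5)·(x^2 + 8x + 11) = 2x^4 + 3x^3 + x^2 + x + 3. This has degree ≥ 3, so divide by f(x) over F_13: 2x^4 + 3x^3 + x^2 + x + 3 = (2x + 9)·(x^3 + 10x^2 + 7x + 12) + (x^2 + 5x + 12). Hence a·b ≡ x^2 + 5x + 12 (mod f). (F_13[x]/(f) is a field with 13^3 = 2197 elements since f is irreducible of degree 3.)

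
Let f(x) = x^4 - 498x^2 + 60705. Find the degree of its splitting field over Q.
[K : Q] = 4

Solving the quadratic in x^2: x^2 = (498 ± √(498^2 - 4·60705))/2 = (498 ± √5184)/2 = (498 ± 72)/2, giving x^2 = 213 or x^2 = 285. So f(x) = (x^2 - 213)(x^2 - 285) and the roots of f are ±√213, ±√285. Hence the splitting field is K = Q(√213, √285). Since 213 and 285 are distinct squarefree integers > 1, their product 60705 is not a perfect square, so √285 ∉ Q(√213). By the tower law [K:Q] = [Q(√213,√285):Q(√213)] · [Q(√213):Q] = 2 · 2 = 4.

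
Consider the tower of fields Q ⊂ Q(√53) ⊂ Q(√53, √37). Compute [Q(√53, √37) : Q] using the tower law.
[Q(√53, √37) : Q] = 4

[Q(√53):Q] = 2 (min poly x^2 - 53, irreducible since 53 is squarefree > 1). For the top step, suppose √37 ∈ Q(√53), say √37 = c + d√53 with c, d ∈ Q. Squaring: 37 = c^2 + 53d^2 + 2cd√53. Since √53 ∉ Q this forces 2cd = 0. If d = 0 then √37 = c ∈ Q, contradicting 37 squarefree > 1. If c = 0 then 37 = 53d^2, so 53·37 = (53d)^2 is a perfect square in Q — but 53·37 = 1961 is not a perfect square (since 53 and 37 are distinct squarefree integers). Contradiction. Hence √37 ∉ Q(√53), so x^2 - 37 stays irreducible over Q(√53) and [Q(√53, √37) : Q(√53)] = 2. By the tower law, [Q(√53, √37) : Q] = 2 · 2 = 4.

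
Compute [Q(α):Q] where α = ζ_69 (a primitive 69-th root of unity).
[Q(α):Q] = 44

The minimal polynomial of ζ_69 over Q is the 69-th cyclotomic polynomial Φ_69(x), which is irreducible over Q and has degree φ(69) = 44. Hence [Q(α):Q] = φ(69) = 44.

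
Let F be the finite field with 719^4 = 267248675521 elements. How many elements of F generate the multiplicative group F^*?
There are φ(267248675520) = 69712601088 primitive elements

F_q^* is cyclic of order q - 1 = 267248675520. A cyclic group of order m has exactly φ(m) generators. Here m = 267248675520 = 2^6 · 3^2 · 5 · 53 · 359 · 4877, so the number of primitive elements is φ(267248675520) = 69712601088.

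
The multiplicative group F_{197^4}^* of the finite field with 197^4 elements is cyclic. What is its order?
|F_{197^4}^*| = 1506138480

F_{197^4} has 197^4 = 1506138481 elements; its multiplicative group consists of all nonzero elements, so |F_{197^4}^*| = 1506138481 - 1 = 1506138480. (It is cyclic since any finite subgroup of the multiplicative group of a field is cyclic.)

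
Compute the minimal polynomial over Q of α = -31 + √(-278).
m_α(x) = x^2 + 62x + 1239

From α + 31 = √(-278), squaring gives (α + 31)^2 = -278, i.e. α^2 + 62α + 961 = -278, so α^2 + 62α + 1239 = 0. The discriminant of x^2 + 62x + 1239 is (62)^2 - 4·(1239) = 3844 - 4956 = -1112, and 4·(-278) is not a perfect square in Q since -278 is squarefree and ≠ 1. Hence x^2 + 62x + 1239 is irreducible over Q and is the minimal polynomial of α.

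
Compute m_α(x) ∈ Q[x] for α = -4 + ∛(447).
m_α(x) = x^3 + 12x^2 + 48x - 383

Set β = α + 4 = ∛(447), so β^3 = 447. Then (α + 4)^3 - 447 = 0, i.e. α is a root of g(x) = (x + 4)^3 - 447 = x^3 + 12x^2 + 48x - 383. Since g(x) = h(x + 4) where h(x) = x^3 - 447, and h is irreducible over Q (because 447 is not a perfect cube, so h has no rational root, and a monic cubic with no rational root is irreducible), g is also irreducible (irreducibility is preserved under the substitution x → x + 4). Hence m_α(x) = x^3 + 12x^2 + 48x - 383.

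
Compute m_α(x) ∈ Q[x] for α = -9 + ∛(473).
m_α(x) = x^3 + 27x^2 + 243x + 256

Set β = α + 9 = ∛(473), so β^3 = 473. Then (α + 9)^3 - 473 = 0, i.e. α is a root of g(x) = (x + 9)^3 - 473 = x^3 + 27x^2 + 243x + 256. Since g(x) = h(x + 9) where h(x) = x^3 - 473, and h is irreducible over Q (because 473 is not a perfect cube, so h has no rational root, and a monic cubic with no rational root is irreducible), g is also irreducible (irreducibility is preserved under the substitution x → x + 9). Hence m_α(x) = x^3 + 27x^2 + 243x + 256.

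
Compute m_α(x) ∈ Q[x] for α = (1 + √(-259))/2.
m_α(x) = x^2 - x + 65

From 2α - 1 = √(-259), squaring gives (2α - 1)^2 = -259, i.e. 4α^2 - 4α + 1 = -259, so α^2 - α + (1 + 259)/4 = 0. Since -259 ≡ 1 (mod 4), (1 + 259)/4 = 65 ∈ Z. The polynomial x^2 - x + 65 has discriminant 1 - 4·(65) = -259, which is not a perfect square in Q (d = -259 is squarefree and ≠ 1), so x^2 - x + 65 is irreducible over Q. It is the minimal polynomial of α.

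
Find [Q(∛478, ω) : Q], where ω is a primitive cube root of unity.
[Q(∛478, ω) : Q] = 6

[Q(∛478):Q] = 3 (min poly x^3 - 478, irreducible since 478 is not a perfect cube). [Q(ω):Q] = 2 (min poly x^2 + x + 1). Since Q(∛478) ⊂ R and ω ∉ R, we have ω ∉ Q(∛478), so x^2 + x + 1 remains irreducible over Q(∛478) and [Q(∛478, ω) : Q(∛478)] = 2. By the tower law, [Q(∛478, ω) : Q] = 3 · 2 = 6. (In fact Q(∛478, ω) is the splitting field of x^3 - 478 over Q.)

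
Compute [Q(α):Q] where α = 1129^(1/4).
[Q(α):Q] = 4

α is a root of x^4 - 1129. By Eisenstein's criterion at the prime p = 1129 (which divides the constant term 1129 but p^2 = 1274641 does not, since 1129 is squarefree), x^4 - 1129 is irreducible over Q. Hence [Q(α):Q] = 4.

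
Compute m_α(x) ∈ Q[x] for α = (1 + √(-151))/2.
m_α(x) = x^2 - x + 38

From 2α - 1 = √(-151), squaring gives (2α - 1)^2 = -151, i.e. 4α^2 - 4α + 1 = -151, so α^2 - α + (1 + 151)/4 = 0. Since -151 ≡ 1 (mod 4), (1 + 151)/4 = 38 ∈ Z. The polynomial x^2 - x + 38 has discriminant 1 - 4·(38) = -151, which is not a perfect square in Q (d = -151 is squarefree and ≠ 1), so x^2 - x + 38 is irreducible over Q. It is the minimal polynomial of α.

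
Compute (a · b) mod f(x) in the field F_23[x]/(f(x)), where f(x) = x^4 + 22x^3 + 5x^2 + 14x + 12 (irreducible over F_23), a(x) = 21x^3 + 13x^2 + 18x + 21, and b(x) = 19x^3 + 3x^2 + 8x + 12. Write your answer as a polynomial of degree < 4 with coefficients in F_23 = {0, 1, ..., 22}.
a · b ≡ 3x^3 + 6x^2 + 9x + 11 (mod f(x))

Multiply in F_23[x]: a(x)·b(x) = (21x^3 + 13x^2 + 18x + 21)·(19x^3 + 3x^2 + 8x + 12) = 8x^6 + 11x^5 + 20x^4 + 4x^3 + 18x^2 + 16x + 22. This has degree ≥ 4, so divide by f(x) over F_23: 8x^6 + 11x^5 + 20x^4 + 4x^3 + 18x^2 + 16x + 22 = (8x^2 + 19x + 22)·(x^4 + 22x^3 + 5x^2 + 14x + 12) + (3x^3 + 6x^2 + 9x + 11). Hence a·b ≡ 3x^3 + 6x^2 + 9x + 11 (mod f). (F_23[x]/(f) is a field with 23^4 = 279841 elements since f is irreducible of degree 4.)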